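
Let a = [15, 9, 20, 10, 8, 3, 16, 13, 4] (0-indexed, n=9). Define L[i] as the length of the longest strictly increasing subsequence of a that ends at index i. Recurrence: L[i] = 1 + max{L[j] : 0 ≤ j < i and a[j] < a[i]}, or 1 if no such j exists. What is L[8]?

   i    0    1    2    3    4    5    6    7    8
a[i]   15    9   20   10    8    3   16   13    4
L[i]    1    1    2    2    1    1    3    3    2

2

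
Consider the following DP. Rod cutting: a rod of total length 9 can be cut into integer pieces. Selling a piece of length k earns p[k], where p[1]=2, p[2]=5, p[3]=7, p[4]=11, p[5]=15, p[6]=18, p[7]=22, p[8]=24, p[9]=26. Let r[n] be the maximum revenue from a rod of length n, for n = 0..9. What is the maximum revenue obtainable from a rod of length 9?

   n    0    1    2    3    4    5    6    7    8    9
r[n]    0    2    5    7   11   15   18   22   24   27

27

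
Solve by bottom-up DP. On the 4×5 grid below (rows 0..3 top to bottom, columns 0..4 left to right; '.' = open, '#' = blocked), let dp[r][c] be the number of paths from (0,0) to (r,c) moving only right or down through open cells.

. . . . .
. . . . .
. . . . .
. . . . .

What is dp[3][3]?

20

r\c   0   1   2   3   4
  0   1   1   1   1   1
  1   1   2   3   4   5
  2   1   3   6  10  15
  3   1   4  10  20  35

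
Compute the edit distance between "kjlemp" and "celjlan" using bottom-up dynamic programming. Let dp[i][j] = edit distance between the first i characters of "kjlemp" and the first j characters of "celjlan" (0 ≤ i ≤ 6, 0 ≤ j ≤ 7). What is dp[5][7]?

5

   ''  c  e  l  j  l  a  n
''  0  1  2  3  4  5  6  7
 k  1  1  2  3  4  5  6  7
 j  2  2  2  3  3  4  5  6
 l  3  3  3  2  3  3  4  5
 e  4  4  3  3  3  4  4  5
 m  5  5  4  4  4  4  5  5
 p  6  6  5  5  5  5  5  6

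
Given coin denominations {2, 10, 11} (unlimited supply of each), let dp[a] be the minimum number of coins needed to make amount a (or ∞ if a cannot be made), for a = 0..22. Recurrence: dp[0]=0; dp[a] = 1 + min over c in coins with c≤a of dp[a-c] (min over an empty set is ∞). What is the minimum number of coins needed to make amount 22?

 a  0  1  2  3  4  5  6  7  8  9 10 11 12 13 14 15 16 17 18 19 20 21 22
dp  0  -  1  -  2  -  3  -  4  -  1  1  2  2  3  3  4  4  5  5  2  2  2
(- denotes ∞ / unreachable)

2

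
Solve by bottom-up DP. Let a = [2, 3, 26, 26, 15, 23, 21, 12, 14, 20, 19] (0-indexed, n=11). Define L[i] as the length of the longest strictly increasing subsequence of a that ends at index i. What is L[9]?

5

   i    0    1    2    3    4    5    6    7    8    9   10
a[i]    2    3   26   26   15   23   21   12   14   20   19
L[i]    1    2    3    3    3    4    4    3    4    5    5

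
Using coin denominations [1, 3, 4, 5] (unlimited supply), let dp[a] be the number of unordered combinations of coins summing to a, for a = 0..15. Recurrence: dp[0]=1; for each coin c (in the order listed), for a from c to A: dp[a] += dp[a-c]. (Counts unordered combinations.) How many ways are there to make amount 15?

27

after  coin     0     1     2     3     4     5     6     7     8     9    10    11    12    13    14    15
          1     1     1     1     1     1     1     1     1     1     1     1     1     1     1     1     1
          3     1     1     1     2     2     2     3     3     3     4     4     4     5     5     5     6
          4     1     1     1     2     3     3     4     5     6     7     8     9    11    12    13    15
          5     1     1     1     2     3     4     5     6     8    10    12    14    17    20    23    27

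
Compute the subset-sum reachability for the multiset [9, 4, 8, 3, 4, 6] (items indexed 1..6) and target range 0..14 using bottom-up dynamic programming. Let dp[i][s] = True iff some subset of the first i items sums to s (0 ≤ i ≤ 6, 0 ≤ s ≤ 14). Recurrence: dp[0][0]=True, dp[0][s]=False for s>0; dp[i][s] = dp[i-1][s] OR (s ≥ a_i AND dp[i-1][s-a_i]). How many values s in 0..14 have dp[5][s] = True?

i\s   0   1   2   3   4   5   6   7   8   9  10  11  12  13  14
  0   T   F   F   F   F   F   F   F   F   F   F   F   F   F   F
  1   T   F   F   F   F   F   F   F   F   T   F   F   F   F   F
  2   T   F   F   F   T   F   F   F   F   T   F   F   F   T   F
  3   T   F   F   F   T   F   F   F   T   T   F   F   T   T   F
  4   T   F   F   T   T   F   F   T   T   T   F   T   T   T   F
  5   T   F   F   T   T   F   F   T   T   T   F   T   T   T   F
  6   T   F   F   T   T   F   T   T   T   T   T   T   T   T   T

9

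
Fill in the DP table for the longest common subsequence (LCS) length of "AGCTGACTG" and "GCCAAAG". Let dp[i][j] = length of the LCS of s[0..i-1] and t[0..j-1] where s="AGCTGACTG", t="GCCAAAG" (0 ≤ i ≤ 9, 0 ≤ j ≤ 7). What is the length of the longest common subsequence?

4

   ''  G  C  C  A  A  A  G
''  0  0  0  0  0  0  0  0
 A  0  0  0  0  1  1  1  1
 G  0  1  1  1  1  1  1  2
 C  0  1  2  2  2  2  2  2
 T  0  1  2  2  2  2  2  2
 G  0  1  2  2  2  2  2  3
 A  0  1  2  2  3  3  3  3
 C  0  1  2  3  3  3  3  3
 T  0  1  2  3  3  3  3  3
 G  0  1  2  3  3  3  3  4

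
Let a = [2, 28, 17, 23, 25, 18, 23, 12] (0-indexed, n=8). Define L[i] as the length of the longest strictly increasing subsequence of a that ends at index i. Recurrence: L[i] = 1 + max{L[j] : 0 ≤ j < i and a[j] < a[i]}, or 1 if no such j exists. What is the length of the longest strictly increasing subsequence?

4

   i    0    1    2    3    4    5    6    7
a[i]    2   28   17   23   25   18   23   12
L[i]    1    2    2    3    4    3    4    2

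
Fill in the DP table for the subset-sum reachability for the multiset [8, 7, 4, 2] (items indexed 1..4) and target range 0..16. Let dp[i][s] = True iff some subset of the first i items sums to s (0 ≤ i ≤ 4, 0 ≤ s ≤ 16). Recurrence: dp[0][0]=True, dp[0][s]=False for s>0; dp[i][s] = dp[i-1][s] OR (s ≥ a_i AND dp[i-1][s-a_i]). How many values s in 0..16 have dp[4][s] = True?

13

i\s   0   1   2   3   4   5   6   7   8   9  10  11  12  13  14  15  16
  0   T   F   F   F   F   F   F   F   F   F   F   F   F   F   F   F   F
  1   T   F   F   F   F   F   F   F   T   F   F   F   F   F   F   F   F
  2   T   F   F   F   F   F   F   T   T   F   F   F   F   F   F   T   F
  3   T   F   F   F   T   F   F   T   T   F   F   T   T   F   F   T   F
  4   T   F   T   F   T   F   T   T   T   T   T   T   T   T   T   T   F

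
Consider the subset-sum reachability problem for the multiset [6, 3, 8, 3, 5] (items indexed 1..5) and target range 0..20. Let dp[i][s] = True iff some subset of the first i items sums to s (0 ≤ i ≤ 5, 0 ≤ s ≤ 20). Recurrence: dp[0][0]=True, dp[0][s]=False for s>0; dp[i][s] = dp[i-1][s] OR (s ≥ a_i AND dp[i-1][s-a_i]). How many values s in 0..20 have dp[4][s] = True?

i\s   0   1   2   3   4   5   6   7   8   9  10  11  12  13  14  15  16  17  18  19  20
  0   T   F   F   F   F   F   F   F   F   F   F   F   F   F   F   F   F   F   F   F   F
  1   T   F   F   F   F   F   T   F   F   F   F   F   F   F   F   F   F   F   F   F   F
  2   T   F   F   T   F   F   T   F   F   T   F   F   F   F   F   F   F   F   F   F   F
  3   T   F   F   T   F   F   T   F   T   T   F   T   F   F   T   F   F   T   F   F   F
  4   T   F   F   T   F   F   T   F   T   T   F   T   T   F   T   F   F   T   F   F   T
  5   T   F   F   T   F   T   T   F   T   T   F   T   T   T   T   F   T   T   F   T   T

10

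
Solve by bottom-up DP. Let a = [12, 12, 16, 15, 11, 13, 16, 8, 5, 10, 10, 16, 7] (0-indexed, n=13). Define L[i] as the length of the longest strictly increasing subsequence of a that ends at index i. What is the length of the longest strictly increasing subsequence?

   i    0    1    2    3    4    5    6    7    8    9   10   11   12
a[i]   12   12   16   15   11   13   16    8    5   10   10   16    7
L[i]    1    1    2    2    1    2    3    1    1    2    2    3    2

3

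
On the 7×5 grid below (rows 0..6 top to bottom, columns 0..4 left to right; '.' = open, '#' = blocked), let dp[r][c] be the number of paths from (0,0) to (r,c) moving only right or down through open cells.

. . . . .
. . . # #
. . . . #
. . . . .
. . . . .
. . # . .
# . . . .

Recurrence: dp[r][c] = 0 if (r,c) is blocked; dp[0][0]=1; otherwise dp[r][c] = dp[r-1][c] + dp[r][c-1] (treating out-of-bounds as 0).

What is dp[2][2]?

6

r\c   0   1   2   3   4
  0   1   1   1   1   1
  1   1   2   3   0   0
  2   1   3   6   6   0
  3   1   4  10  16  16
  4   1   5  15  31  47
  5   1   6   0  31  78
  6   0   6   6  37 115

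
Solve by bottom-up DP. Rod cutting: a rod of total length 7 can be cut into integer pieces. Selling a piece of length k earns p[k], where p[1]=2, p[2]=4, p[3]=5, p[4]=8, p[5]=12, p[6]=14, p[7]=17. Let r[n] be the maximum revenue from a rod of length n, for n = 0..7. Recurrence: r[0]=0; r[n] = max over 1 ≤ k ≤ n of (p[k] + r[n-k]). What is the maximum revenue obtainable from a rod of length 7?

   n    0    1    2    3    4    5    6    7
r[n]    0    2    4    6    8   12   14   17

17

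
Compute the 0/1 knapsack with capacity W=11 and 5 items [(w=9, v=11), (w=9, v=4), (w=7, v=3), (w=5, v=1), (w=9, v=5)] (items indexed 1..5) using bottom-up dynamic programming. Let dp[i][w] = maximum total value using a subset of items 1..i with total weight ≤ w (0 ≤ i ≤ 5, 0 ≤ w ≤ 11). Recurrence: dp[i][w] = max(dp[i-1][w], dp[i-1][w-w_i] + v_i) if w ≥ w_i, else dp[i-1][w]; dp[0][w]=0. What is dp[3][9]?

11

i\w   0   1   2   3   4   5   6   7   8   9  10  11
  0   0   0   0   0   0   0   0   0   0   0   0   0
  1   0   0   0   0   0   0   0   0   0  11  11  11
  2   0   0   0   0   0   0   0   0   0  11  11  11
  3   0   0   0   0   0   0   0   3   3  11  11  11
  4   0   0   0   0   0   1   1   3   3  11  11  11
  5   0   0   0   0   0   1   1   3   3  11  11  11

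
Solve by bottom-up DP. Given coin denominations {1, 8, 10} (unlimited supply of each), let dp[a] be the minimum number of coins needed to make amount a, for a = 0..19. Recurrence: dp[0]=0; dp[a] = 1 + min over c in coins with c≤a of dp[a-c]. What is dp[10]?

1

 a  0  1  2  3  4  5  6  7  8  9 10 11 12 13 14 15 16 17 18 19
dp  0  1  2  3  4  5  6  7  1  2  1  2  3  4  5  6  2  3  2  3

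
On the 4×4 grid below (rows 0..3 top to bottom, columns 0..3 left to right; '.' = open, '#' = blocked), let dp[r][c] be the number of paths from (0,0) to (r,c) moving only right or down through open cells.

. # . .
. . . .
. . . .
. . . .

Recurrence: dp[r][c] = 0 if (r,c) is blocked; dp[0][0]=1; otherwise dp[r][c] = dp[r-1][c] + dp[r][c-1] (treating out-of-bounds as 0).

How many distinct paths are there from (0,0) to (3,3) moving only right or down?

10

r\c   0   1   2   3
  0   1   0   0   0
  1   1   1   1   1
  2   1   2   3   4
  3   1   3   6  10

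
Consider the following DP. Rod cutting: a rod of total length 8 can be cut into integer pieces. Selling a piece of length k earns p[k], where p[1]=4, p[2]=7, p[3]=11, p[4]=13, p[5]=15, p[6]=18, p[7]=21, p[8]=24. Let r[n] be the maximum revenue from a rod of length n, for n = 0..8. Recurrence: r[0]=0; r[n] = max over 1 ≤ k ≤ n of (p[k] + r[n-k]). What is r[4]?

   n    0    1    2    3    4    5    6    7    8
r[n]    0    4    8   12   16   20   24   28   32

16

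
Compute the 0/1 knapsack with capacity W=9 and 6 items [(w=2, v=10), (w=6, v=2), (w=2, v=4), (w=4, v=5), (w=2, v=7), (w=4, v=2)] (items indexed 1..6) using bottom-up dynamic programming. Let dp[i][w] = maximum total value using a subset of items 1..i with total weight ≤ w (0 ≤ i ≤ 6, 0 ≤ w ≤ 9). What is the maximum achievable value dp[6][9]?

i\w   0   1   2   3   4   5   6   7   8   9
  0   0   0   0   0   0   0   0   0   0   0
  1   0   0  10  10  10  10  10  10  10  10
  2   0   0  10  10  10  10  10  10  12  12
  3   0   0  10  10  14  14  14  14  14  14
  4   0   0  10  10  14  14  15  15  19  19
  5   0   0  10  10  17  17  21  21  22  22
  6   0   0  10  10  17  17  21  21  22  22

22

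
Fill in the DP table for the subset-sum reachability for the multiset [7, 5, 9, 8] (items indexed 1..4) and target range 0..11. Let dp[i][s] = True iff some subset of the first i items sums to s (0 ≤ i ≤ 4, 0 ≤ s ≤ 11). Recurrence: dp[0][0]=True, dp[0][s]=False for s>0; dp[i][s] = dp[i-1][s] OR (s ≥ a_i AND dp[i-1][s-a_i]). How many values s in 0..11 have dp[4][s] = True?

5

i\s   0   1   2   3   4   5   6   7   8   9  10  11
  0   T   F   F   F   F   F   F   F   F   F   F   F
  1   T   F   F   F   F   F   F   T   F   F   F   F
  2   T   F   F   F   F   T   F   T   F   F   F   F
  3   T   F   F   F   F   T   F   T   F   T   F   F
  4   T   F   F   F   F   T   F   T   T   T   F   F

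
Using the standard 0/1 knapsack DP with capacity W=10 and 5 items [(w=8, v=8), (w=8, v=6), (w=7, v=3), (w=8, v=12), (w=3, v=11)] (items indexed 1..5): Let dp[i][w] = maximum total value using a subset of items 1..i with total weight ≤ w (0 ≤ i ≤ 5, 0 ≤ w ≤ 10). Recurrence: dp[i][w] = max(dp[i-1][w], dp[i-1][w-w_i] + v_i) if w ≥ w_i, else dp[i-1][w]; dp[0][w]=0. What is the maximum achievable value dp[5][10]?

i\w   0   1   2   3   4   5   6   7   8   9  10
  0   0   0   0   0   0   0   0   0   0   0   0
  1   0   0   0   0   0   0   0   0   8   8   8
  2   0   0   0   0   0   0   0   0   8   8   8
  3   0   0   0   0   0   0   0   3   8   8   8
  4   0   0   0   0   0   0   0   3  12  12  12
  5   0   0   0  11  11  11  11  11  12  12  14

14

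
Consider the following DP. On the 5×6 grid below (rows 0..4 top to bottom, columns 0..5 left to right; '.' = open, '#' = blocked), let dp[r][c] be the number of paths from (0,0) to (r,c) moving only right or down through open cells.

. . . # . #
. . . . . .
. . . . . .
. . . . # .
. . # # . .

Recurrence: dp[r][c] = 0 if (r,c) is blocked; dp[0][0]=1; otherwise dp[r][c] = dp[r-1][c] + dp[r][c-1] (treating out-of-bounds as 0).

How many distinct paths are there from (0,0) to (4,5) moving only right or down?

15

r\c   0   1   2   3   4   5
  0   1   1   1   0   0   0
  1   1   2   3   3   3   3
  2   1   3   6   9  12  15
  3   1   4  10  19   0  15
  4   1   5   0   0   0  15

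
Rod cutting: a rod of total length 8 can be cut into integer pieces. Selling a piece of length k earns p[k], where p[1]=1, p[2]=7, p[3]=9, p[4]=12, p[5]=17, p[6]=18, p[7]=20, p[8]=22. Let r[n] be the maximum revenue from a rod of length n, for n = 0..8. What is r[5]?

17

   n    0    1    2    3    4    5    6    7    8
r[n]    0    1    7    9   14   17   21   24   28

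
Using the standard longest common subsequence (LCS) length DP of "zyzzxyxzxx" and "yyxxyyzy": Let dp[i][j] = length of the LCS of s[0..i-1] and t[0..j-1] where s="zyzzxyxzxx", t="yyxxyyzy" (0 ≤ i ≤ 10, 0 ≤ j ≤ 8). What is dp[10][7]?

   ''  y  y  x  x  y  y  z  y
''  0  0  0  0  0  0  0  0  0
 z  0  0  0  0  0  0  0  1  1
 y  0  1  1  1  1  1  1  1  2
 z  0  1  1  1  1  1  1  2  2
 z  0  1  1  1  1  1  1  2  2
 x  0  1  1  2  2  2  2  2  2
 y  0  1  2  2  2  3  3  3  3
 x  0  1  2  3  3  3  3  3  3
 z  0  1  2  3  3  3  3  4  4
 x  0  1  2  3  4  4  4  4  4
 x  0  1  2  3  4  4  4  4  4

4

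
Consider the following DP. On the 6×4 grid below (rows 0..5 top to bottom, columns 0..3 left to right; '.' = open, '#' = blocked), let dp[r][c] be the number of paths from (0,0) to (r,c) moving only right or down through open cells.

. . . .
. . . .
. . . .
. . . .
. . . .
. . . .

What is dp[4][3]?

r\c   0   1   2   3
  0   1   1   1   1
  1   1   2   3   4
  2   1   3   6  10
  3   1   4  10  20
  4   1   5  15  35
  5   1   6  21  56

35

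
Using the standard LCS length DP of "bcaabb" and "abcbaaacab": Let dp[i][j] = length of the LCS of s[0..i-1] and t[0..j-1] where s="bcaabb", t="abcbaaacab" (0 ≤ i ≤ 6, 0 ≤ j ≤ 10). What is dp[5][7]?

   ''  a  b  c  b  a  a  a  c  a  b
''  0  0  0  0  0  0  0  0  0  0  0
 b  0  0  1  1  1  1  1  1  1  1  1
 c  0  0  1  2  2  2  2  2  2  2  2
 a  0  1  1  2  2  3  3  3  3  3  3
 a  0  1  1  2  2  3  4  4  4  4  4
 b  0  1  2  2  3  3  4  4  4  4  5
 b  0  1  2  2  3  3  4  4  4  4  5

4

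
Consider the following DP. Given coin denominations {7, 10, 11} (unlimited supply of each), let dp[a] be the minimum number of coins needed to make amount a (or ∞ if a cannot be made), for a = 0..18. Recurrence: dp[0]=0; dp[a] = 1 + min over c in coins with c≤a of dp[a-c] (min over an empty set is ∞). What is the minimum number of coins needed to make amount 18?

 a  0  1  2  3  4  5  6  7  8  9 10 11 12 13 14 15 16 17 18
dp  0  -  -  -  -  -  -  1  -  -  1  1  -  -  2  -  -  2  2
(- denotes ∞ / unreachable)

2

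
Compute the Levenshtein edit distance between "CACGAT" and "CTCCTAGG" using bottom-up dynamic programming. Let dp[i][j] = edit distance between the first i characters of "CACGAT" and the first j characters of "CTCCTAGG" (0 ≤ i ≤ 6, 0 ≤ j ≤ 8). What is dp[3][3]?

   ''  C  T  C  C  T  A  G  G
''  0  1  2  3  4  5  6  7  8
 C  1  0  1  2  3  4  5  6  7
 A  2  1  1  2  3  4  4  5  6
 C  3  2  2  1  2  3  4  5  6
 G  4  3  3  2  2  3  4  4  5
 A  5  4  4  3  3  3  3  4  5
 T  6  5  4  4  4  3  4  4  5

1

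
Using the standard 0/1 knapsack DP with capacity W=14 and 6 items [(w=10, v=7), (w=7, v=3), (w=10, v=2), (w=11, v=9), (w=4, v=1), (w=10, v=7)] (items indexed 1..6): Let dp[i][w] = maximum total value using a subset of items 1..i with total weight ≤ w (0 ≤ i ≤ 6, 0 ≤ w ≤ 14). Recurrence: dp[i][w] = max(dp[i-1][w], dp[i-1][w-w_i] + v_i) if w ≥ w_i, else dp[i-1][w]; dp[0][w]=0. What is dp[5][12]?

i\w   0   1   2   3   4   5   6   7   8   9  10  11  12  13  14
  0   0   0   0   0   0   0   0   0   0   0   0   0   0   0   0
  1   0   0   0   0   0   0   0   0   0   0   7   7   7   7   7
  2   0   0   0   0   0   0   0   3   3   3   7   7   7   7   7
  3   0   0   0   0   0   0   0   3   3   3   7   7   7   7   7
  4   0   0   0   0   0   0   0   3   3   3   7   9   9   9   9
  5   0   0   0   0   1   1   1   3   3   3   7   9   9   9   9
  6   0   0   0   0   1   1   1   3   3   3   7   9   9   9   9

9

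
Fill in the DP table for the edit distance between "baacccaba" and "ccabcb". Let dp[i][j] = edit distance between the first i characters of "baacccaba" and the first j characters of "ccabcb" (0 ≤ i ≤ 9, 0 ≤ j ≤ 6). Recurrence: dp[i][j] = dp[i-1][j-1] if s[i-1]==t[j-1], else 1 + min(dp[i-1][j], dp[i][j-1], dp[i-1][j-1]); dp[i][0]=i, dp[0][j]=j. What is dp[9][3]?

6

   ''  c  c  a  b  c  b
''  0  1  2  3  4  5  6
 b  1  1  2  3  3  4  5
 a  2  2  2  2  3  4  5
 a  3  3  3  2  3  4  5
 c  4  3  3  3  3  3  4
 c  5  4  3  4  4  3  4
 c  6  5  4  4  5  4  4
 a  7  6  5  4  5  5  5
 b  8  7  6  5  4  5  5
 a  9  8  7  6  5  5  6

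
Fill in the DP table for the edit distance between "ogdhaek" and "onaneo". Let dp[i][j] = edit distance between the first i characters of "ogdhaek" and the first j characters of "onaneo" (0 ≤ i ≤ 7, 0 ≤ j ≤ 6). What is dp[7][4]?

   ''  o  n  a  n  e  o
''  0  1  2  3  4  5  6
 o  1  0  1  2  3  4  5
 g  2  1  1  2  3  4  5
 d  3  2  2  2  3  4  5
 h  4  3  3  3  3  4  5
 a  5  4  4  3  4  4  5
 e  6  5  5  4  4  4  5
 k  7  6  6  5  5  5  5

5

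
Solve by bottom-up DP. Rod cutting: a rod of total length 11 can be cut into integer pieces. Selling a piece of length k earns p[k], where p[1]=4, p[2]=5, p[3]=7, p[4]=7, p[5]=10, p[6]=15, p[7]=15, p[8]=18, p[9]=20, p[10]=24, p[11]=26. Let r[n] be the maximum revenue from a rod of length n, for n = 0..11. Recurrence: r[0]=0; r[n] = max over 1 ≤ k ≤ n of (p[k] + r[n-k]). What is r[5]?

20

   n    0    1    2    3    4    5    6    7    8    9   10   11
r[n]    0    4    8   12   16   20   24   28   32   36   40   44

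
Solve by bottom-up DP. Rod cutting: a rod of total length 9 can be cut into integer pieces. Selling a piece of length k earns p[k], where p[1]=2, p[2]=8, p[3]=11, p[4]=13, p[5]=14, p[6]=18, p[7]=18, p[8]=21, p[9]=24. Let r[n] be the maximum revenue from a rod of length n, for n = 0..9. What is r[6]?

24

   n    0    1    2    3    4    5    6    7    8    9
r[n]    0    2    8   11   16   19   24   27   32   35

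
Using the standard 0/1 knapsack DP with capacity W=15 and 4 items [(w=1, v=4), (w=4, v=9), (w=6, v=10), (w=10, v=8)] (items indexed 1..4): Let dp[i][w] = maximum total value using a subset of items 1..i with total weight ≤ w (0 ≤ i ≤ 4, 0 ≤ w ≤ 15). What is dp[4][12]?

23

i\w   0   1   2   3   4   5   6   7   8   9  10  11  12  13  14  15
  0   0   0   0   0   0   0   0   0   0   0   0   0   0   0   0   0
  1   0   4   4   4   4   4   4   4   4   4   4   4   4   4   4   4
  2   0   4   4   4   9  13  13  13  13  13  13  13  13  13  13  13
  3   0   4   4   4   9  13  13  14  14  14  19  23  23  23  23  23
  4   0   4   4   4   9  13  13  14  14  14  19  23  23  23  23  23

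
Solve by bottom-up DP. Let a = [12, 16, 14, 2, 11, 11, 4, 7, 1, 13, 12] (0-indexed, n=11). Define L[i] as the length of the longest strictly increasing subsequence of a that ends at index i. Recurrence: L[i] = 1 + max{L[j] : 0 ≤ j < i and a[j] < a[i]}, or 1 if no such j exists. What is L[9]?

4

   i    0    1    2    3    4    5    6    7    8    9   10
a[i]   12   16   14    2   11   11    4    7    1   13   12
L[i]    1    2    2    1    2    2    2    3    1    4    4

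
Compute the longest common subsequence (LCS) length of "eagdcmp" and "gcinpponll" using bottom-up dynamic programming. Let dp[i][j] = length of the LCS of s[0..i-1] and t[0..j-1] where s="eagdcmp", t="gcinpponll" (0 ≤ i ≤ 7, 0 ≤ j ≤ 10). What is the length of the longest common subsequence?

   ''  g  c  i  n  p  p  o  n  l  l
''  0  0  0  0  0  0  0  0  0  0  0
 e  0  0  0  0  0  0  0  0  0  0  0
 a  0  0  0  0  0  0  0  0  0  0  0
 g  0  1  1  1  1  1  1  1  1  1  1
 d  0  1  1  1  1  1  1  1  1  1  1
 c  0  1  2  2  2  2  2  2  2  2  2
 m  0  1  2  2  2  2  2  2  2  2  2
 p  0  1  2  2  2  3  3  3  3  3  3

3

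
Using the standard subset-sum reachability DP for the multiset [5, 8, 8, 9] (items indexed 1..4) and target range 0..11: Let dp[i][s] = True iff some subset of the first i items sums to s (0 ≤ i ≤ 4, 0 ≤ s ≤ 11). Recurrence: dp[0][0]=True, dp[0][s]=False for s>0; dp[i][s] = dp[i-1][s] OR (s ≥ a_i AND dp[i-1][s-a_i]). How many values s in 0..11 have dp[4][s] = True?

4

i\s   0   1   2   3   4   5   6   7   8   9  10  11
  0   T   F   F   F   F   F   F   F   F   F   F   F
  1   T   F   F   F   F   T   F   F   F   F   F   F
  2   T   F   F   F   F   T   F   F   T   F   F   F
  3   T   F   F   F   F   T   F   F   T   F   F   F
  4   T   F   F   F   F   T   F   F   T   T   F   F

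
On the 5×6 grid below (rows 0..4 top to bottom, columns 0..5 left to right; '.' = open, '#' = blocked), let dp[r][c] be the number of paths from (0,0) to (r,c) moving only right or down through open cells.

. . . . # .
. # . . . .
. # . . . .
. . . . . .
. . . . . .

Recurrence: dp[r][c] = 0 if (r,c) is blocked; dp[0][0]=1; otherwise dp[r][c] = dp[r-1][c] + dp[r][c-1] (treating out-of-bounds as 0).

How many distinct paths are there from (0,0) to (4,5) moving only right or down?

36

r\c   0   1   2   3   4   5
  0   1   1   1   1   0   0
  1   1   0   1   2   2   2
  2   1   0   1   3   5   7
  3   1   1   2   5  10  17
  4   1   2   4   9  19  36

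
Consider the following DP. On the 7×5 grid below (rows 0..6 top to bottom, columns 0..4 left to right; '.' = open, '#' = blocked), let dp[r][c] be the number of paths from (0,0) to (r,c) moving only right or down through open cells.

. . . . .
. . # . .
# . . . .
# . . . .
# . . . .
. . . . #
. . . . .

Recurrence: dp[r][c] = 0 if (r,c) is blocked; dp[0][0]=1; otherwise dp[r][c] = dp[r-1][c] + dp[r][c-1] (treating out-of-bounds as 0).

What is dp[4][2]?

6

r\c   0   1   2   3   4
  0   1   1   1   1   1
  1   1   2   0   1   2
  2   0   2   2   3   5
  3   0   2   4   7  12
  4   0   2   6  13  25
  5   0   2   8  21   0
  6   0   2  10  31  31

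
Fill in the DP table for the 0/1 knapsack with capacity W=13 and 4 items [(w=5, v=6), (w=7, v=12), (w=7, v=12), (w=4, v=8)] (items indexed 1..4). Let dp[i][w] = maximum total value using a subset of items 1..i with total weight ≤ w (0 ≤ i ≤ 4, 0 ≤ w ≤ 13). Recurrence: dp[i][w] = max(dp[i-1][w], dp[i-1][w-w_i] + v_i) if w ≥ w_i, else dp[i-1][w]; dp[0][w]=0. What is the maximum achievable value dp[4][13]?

i\w   0   1   2   3   4   5   6   7   8   9  10  11  12  13
  0   0   0   0   0   0   0   0   0   0   0   0   0   0   0
  1   0   0   0   0   0   6   6   6   6   6   6   6   6   6
  2   0   0   0   0   0   6   6  12  12  12  12  12  18  18
  3   0   0   0   0   0   6   6  12  12  12  12  12  18  18
  4   0   0   0   0   8   8   8  12  12  14  14  20  20  20

20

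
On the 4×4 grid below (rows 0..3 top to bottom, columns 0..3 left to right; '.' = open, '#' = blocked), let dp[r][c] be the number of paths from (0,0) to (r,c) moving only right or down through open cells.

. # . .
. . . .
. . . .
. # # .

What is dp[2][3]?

r\c   0   1   2   3
  0   1   0   0   0
  1   1   1   1   1
  2   1   2   3   4
  3   1   0   0   4

4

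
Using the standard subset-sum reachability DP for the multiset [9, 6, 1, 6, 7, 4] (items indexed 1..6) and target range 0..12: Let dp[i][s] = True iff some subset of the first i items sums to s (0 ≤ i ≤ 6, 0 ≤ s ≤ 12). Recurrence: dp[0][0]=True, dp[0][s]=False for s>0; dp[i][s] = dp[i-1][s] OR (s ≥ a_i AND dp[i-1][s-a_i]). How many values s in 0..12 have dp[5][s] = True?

i\s   0   1   2   3   4   5   6   7   8   9  10  11  12
  0   T   F   F   F   F   F   F   F   F   F   F   F   F
  1   T   F   F   F   F   F   F   F   F   T   F   F   F
  2   T   F   F   F   F   F   T   F   F   T   F   F   F
  3   T   T   F   F   F   F   T   T   F   T   T   F   F
  4   T   T   F   F   F   F   T   T   F   T   T   F   T
  5   T   T   F   F   F   F   T   T   T   T   T   F   T
  6   T   T   F   F   T   T   T   T   T   T   T   T   T

8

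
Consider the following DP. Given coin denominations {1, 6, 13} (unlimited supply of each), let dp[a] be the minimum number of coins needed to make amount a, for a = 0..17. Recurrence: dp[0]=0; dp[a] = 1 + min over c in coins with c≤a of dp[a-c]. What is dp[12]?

 a  0  1  2  3  4  5  6  7  8  9 10 11 12 13 14 15 16 17
dp  0  1  2  3  4  5  1  2  3  4  5  6  2  1  2  3  4  5

2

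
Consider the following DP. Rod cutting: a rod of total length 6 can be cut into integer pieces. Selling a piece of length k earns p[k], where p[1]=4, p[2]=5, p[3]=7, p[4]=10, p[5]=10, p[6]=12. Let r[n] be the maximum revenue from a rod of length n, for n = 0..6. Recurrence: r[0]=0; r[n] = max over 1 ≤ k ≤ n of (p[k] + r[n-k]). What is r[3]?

   n    0    1    2    3    4    5    6
r[n]    0    4    8   12   16   20   24

12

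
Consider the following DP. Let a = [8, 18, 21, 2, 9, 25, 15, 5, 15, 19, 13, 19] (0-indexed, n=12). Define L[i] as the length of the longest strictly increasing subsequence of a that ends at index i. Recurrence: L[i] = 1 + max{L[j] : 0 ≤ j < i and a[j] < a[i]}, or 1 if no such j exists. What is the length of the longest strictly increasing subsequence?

4

   i    0    1    2    3    4    5    6    7    8    9   10   11
a[i]    8   18   21    2    9   25   15    5   15   19   13   19
L[i]    1    2    3    1    2    4    3    2    3    4    3    4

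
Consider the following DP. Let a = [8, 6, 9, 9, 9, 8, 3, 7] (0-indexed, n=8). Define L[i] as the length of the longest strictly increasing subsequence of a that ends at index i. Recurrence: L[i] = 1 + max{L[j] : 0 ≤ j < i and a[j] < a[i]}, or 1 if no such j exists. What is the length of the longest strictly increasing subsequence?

   i    0    1    2    3    4    5    6    7
a[i]    8    6    9    9    9    8    3    7
L[i]    1    1    2    2    2    2    1    2

2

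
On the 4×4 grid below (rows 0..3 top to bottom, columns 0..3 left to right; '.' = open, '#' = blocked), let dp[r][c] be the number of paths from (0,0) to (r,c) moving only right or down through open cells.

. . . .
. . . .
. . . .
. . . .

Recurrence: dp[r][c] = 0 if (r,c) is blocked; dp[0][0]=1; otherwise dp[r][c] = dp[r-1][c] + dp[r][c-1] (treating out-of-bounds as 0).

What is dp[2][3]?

r\c   0   1   2   3
  0   1   1   1   1
  1   1   2   3   4
  2   1   3   6  10
  3   1   4  10  20

10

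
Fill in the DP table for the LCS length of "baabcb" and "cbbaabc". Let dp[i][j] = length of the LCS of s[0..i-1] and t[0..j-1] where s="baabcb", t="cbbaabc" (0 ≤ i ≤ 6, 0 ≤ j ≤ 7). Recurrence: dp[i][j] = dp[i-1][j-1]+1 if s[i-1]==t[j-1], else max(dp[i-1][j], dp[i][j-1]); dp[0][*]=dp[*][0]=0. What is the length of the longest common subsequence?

5

   ''  c  b  b  a  a  b  c
''  0  0  0  0  0  0  0  0
 b  0  0  1  1  1  1  1  1
 a  0  0  1  1  2  2  2  2
 a  0  0  1  1  2  3  3  3
 b  0  0  1  2  2  3  4  4
 c  0  1  1  2  2  3  4  5
 b  0  1  2  2  2  3  4  5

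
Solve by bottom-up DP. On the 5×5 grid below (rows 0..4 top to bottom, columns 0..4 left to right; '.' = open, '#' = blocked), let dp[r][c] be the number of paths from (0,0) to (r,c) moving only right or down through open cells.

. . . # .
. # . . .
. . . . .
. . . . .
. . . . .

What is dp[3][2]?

4

r\c   0   1   2   3   4
  0   1   1   1   0   0
  1   1   0   1   1   1
  2   1   1   2   3   4
  3   1   2   4   7  11
  4   1   3   7  14  25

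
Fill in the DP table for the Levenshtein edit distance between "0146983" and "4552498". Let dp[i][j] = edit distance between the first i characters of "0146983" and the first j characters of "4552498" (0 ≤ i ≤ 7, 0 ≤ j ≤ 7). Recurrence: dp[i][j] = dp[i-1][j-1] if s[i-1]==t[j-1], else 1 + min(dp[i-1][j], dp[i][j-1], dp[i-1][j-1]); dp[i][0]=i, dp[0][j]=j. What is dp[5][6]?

   ''  4  5  5  2  4  9  8
''  0  1  2  3  4  5  6  7
 0  1  1  2  3  4  5  6  7
 1  2  2  2  3  4  5  6  7
 4  3  2  3  3  4  4  5  6
 6  4  3  3  4  4  5  5  6
 9  5  4  4  4  5  5  5  6
 8  6  5  5  5  5  6  6  5
 3  7  6  6  6  6  6  7  6

5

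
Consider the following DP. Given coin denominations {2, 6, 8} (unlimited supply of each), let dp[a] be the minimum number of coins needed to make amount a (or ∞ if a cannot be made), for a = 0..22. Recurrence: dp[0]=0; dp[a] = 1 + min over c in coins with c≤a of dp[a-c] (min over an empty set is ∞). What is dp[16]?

 a  0  1  2  3  4  5  6  7  8  9 10 11 12 13 14 15 16 17 18 19 20 21 22
dp  0  -  1  -  2  -  1  -  1  -  2  -  2  -  2  -  2  -  3  -  3  -  3
(- denotes ∞ / unreachable)

2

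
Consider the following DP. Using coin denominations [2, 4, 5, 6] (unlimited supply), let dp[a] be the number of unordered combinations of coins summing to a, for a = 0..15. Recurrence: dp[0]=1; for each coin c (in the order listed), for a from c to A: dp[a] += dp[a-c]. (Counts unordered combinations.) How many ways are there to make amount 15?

after  coin     0     1     2     3     4     5     6     7     8     9    10    11    12    13    14    15
          2     1     0     1     0     1     0     1     0     1     0     1     0     1     0     1     0
          4     1     0     1     0     2     0     2     0     3     0     3     0     4     0     4     0
          5     1     0     1     0     2     1     2     1     3     2     4     2     5     3     6     4
          6     1     0     1     0     2     1     3     1     4     2     6     3     8     4    10     6

6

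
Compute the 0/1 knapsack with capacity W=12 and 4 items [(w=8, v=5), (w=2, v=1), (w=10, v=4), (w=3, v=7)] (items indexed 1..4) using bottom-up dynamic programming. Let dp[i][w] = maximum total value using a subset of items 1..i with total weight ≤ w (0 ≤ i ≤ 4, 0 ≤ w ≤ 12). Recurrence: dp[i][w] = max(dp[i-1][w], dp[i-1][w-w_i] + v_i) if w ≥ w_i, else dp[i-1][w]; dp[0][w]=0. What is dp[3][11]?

6

i\w   0   1   2   3   4   5   6   7   8   9  10  11  12
  0   0   0   0   0   0   0   0   0   0   0   0   0   0
  1   0   0   0   0   0   0   0   0   5   5   5   5   5
  2   0   0   1   1   1   1   1   1   5   5   6   6   6
  3   0   0   1   1   1   1   1   1   5   5   6   6   6
  4   0   0   1   7   7   8   8   8   8   8   8  12  12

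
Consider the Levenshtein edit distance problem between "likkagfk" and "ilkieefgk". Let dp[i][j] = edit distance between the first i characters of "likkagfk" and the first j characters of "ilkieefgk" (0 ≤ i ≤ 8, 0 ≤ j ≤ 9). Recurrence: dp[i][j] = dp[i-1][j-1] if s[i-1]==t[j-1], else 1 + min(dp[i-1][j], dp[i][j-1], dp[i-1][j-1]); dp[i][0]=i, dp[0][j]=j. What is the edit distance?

   ''  i  l  k  i  e  e  f  g  k
''  0  1  2  3  4  5  6  7  8  9
 l  1  1  1  2  3  4  5  6  7  8
 i  2  1  2  2  2  3  4  5  6  7
 k  3  2  2  2  3  3  4  5  6  6
 k  4  3  3  2  3  4  4  5  6  6
 a  5  4  4  3  3  4  5  5  6  7
 g  6  5  5  4  4  4  5  6  5  6
 f  7  6  6  5  5  5  5  5  6  6
 k  8  7  7  6  6  6  6  6  6  6

6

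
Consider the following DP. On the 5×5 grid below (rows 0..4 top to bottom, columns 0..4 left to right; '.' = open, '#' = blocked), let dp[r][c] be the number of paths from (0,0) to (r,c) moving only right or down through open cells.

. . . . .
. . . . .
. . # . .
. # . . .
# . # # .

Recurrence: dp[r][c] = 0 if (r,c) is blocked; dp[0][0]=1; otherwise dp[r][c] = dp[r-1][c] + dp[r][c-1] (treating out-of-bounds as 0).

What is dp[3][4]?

r\c   0   1   2   3   4
  0   1   1   1   1   1
  1   1   2   3   4   5
  2   1   3   0   4   9
  3   1   0   0   4  13
  4   0   0   0   0  13

13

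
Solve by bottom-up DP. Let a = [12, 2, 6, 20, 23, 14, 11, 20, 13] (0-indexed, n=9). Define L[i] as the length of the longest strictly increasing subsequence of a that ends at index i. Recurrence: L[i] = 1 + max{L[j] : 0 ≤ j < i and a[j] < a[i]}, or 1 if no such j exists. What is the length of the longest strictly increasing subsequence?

4

   i    0    1    2    3    4    5    6    7    8
a[i]   12    2    6   20   23   14   11   20   13
L[i]    1    1    2    3    4    3    3    4    4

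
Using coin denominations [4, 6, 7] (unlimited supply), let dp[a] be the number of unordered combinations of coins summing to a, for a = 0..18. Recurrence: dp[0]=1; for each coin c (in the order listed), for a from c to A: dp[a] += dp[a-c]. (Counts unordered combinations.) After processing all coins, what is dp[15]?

1

after  coin     0     1     2     3     4     5     6     7     8     9    10    11    12    13    14    15    16    17    18
          4     1     0     0     0     1     0     0     0     1     0     0     0     1     0     0     0     1     0     0
          6     1     0     0     0     1     0     1     0     1     0     1     0     2     0     1     0     2     0     2
          7     1     0     0     0     1     0     1     1     1     0     1     1     2     1     2     1     2     1     3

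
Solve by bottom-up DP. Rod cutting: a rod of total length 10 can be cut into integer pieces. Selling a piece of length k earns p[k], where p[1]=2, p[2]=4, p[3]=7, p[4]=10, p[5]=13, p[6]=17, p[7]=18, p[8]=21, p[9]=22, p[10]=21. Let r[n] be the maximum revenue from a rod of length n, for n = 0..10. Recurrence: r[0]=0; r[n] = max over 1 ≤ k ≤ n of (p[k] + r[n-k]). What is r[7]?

   n    0    1    2    3    4    5    6    7    8    9   10
r[n]    0    2    4    7   10   13   17   19   21   24   27

19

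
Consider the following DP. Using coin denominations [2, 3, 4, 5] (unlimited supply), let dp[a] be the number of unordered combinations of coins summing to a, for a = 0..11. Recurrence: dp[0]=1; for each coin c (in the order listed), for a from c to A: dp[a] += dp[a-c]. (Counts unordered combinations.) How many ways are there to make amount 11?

after  coin     0     1     2     3     4     5     6     7     8     9    10    11
          2     1     0     1     0     1     0     1     0     1     0     1     0
          3     1     0     1     1     1     1     2     1     2     2     2     2
          4     1     0     1     1     2     1     3     2     4     3     5     4
          5     1     0     1     1     2     2     3     3     5     5     7     7

7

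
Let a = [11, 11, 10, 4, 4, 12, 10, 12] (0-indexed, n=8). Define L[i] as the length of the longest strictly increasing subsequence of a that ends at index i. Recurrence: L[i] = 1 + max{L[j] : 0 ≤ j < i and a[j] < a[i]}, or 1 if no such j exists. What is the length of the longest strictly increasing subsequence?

3

   i    0    1    2    3    4    5    6    7
a[i]   11   11   10    4    4   12   10   12
L[i]    1    1    1    1    1    2    2    3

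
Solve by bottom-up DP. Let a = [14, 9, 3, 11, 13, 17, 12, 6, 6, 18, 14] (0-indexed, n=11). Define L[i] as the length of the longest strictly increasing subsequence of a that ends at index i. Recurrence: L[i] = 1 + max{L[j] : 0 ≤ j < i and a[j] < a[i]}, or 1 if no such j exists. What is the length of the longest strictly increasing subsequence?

5

   i    0    1    2    3    4    5    6    7    8    9   10
a[i]   14    9    3   11   13   17   12    6    6   18   14
L[i]    1    1    1    2    3    4    3    2    2    5    4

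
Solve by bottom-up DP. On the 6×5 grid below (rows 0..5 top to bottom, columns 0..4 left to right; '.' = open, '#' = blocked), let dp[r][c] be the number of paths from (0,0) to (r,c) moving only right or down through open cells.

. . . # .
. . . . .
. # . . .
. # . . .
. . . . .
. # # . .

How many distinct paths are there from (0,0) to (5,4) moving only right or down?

44

r\c   0   1   2   3   4
  0   1   1   1   0   0
  1   1   2   3   3   3
  2   1   0   3   6   9
  3   1   0   3   9  18
  4   1   1   4  13  31
  5   1   0   0  13  44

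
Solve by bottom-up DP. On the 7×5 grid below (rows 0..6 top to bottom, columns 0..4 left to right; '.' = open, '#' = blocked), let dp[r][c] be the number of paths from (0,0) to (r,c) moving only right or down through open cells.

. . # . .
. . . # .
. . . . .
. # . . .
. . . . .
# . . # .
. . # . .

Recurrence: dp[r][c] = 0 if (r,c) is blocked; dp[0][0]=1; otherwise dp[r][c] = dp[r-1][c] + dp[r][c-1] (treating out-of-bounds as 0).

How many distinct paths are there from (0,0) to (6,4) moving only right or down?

31

r\c   0   1   2   3   4
  0   1   1   0   0   0
  1   1   2   2   0   0
  2   1   3   5   5   5
  3   1   0   5  10  15
  4   1   1   6  16  31
  5   0   1   7   0  31
  6   0   1   0   0  31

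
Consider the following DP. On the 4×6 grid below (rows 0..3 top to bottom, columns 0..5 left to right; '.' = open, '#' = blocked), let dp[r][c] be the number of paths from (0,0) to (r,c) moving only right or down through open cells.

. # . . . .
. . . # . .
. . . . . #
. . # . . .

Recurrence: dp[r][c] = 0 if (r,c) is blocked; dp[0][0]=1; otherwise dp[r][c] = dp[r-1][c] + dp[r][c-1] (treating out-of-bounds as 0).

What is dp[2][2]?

3

r\c   0   1   2   3   4   5
  0   1   0   0   0   0   0
  1   1   1   1   0   0   0
  2   1   2   3   3   3   0
  3   1   3   0   3   6   6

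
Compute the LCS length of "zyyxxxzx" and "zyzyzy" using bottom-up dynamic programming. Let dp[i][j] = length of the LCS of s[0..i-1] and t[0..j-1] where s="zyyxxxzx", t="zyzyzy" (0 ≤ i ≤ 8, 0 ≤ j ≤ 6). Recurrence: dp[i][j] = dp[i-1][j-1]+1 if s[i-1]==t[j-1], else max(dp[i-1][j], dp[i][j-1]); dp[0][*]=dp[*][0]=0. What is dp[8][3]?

   ''  z  y  z  y  z  y
''  0  0  0  0  0  0  0
 z  0  1  1  1  1  1  1
 y  0  1  2  2  2  2  2
 y  0  1  2  2  3  3  3
 x  0  1  2  2  3  3  3
 x  0  1  2  2  3  3  3
 x  0  1  2  2  3  3  3
 z  0  1  2  3  3  4  4
 x  0  1  2  3  3  4  4

3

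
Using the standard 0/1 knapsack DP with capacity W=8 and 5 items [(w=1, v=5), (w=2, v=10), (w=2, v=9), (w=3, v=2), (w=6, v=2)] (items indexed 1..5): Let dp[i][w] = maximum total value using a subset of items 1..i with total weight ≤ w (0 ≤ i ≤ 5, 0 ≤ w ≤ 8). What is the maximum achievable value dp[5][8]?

26

i\w   0   1   2   3   4   5   6   7   8
  0   0   0   0   0   0   0   0   0   0
  1   0   5   5   5   5   5   5   5   5
  2   0   5  10  15  15  15  15  15  15
  3   0   5  10  15  19  24  24  24  24
  4   0   5  10  15  19  24  24  24  26
  5   0   5  10  15  19  24  24  24  26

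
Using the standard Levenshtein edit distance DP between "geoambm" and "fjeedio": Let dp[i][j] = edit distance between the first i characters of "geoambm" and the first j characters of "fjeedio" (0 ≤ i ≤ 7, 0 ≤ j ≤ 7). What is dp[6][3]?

6

   ''  f  j  e  e  d  i  o
''  0  1  2  3  4  5  6  7
 g  1  1  2  3  4  5  6  7
 e  2  2  2  2  3  4  5  6
 o  3  3  3  3  3  4  5  5
 a  4  4  4  4  4  4  5  6
 m  5  5  5  5  5  5  5  6
 b  6  6  6  6  6  6  6  6
 m  7  7  7  7  7  7  7  7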